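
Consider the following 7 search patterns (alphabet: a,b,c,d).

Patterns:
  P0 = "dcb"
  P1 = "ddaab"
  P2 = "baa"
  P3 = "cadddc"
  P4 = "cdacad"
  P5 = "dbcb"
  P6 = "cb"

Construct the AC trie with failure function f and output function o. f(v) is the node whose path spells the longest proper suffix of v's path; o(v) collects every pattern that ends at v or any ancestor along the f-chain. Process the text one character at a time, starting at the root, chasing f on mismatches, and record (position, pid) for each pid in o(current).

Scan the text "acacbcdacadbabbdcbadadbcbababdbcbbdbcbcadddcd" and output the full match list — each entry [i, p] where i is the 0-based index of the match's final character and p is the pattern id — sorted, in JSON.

Build automaton:
Trie nodes:
  0='ε' goto b→8 c→11 d→1
  1='d' goto b→22 c→2 d→4
  2='dc' goto b→3
  3='dcb' goto ·  [P0 ends]
  4='dd' goto a→5
  5='dda' goto a→6
  6='ddaa' goto b→7
  7='ddaab' goto ·  [P1 ends]
  8='b' goto a→9
  9='ba' goto a→10
  10='baa' goto ·  [P2 ends]
  11='c' goto a→12 b→25 d→17
  12='ca' goto d→13
  13='cad' goto d→14
  14='cadd' goto d→15
  15='caddd' goto c→16
  16='cadddc' goto ·  [P3 ends]
  17='cd' goto a→18
  18='cda' goto c→19
  19='cdac' goto a→20
  20='cdaca' goto d→21
  21='cdacad' goto ·  [P4 ends]
  22='db' goto c→23
  23='dbc' goto b→24
  24='dbcb' goto ·  [P5 ends]
  25='cb' goto ·  [P6 ends]

Failure links (BFS by depth):
  fail(1) 'd': from fail(0)=0 chase 'd': 0 ⇒ 0;  out=∅∪out(0)=∅
  fail(8) 'b': from fail(0)=0 chase 'b': 0 ⇒ 0;  out=∅∪out(0)=∅
  fail(11) 'c': from fail(0)=0 chase 'c': 0 ⇒ 0;  out=∅∪out(0)=∅
  fail(2) 'dc': from fail(1)=0 chase 'c': 0 ⇒ 11;  out=∅∪out(11)=∅
  fail(4) 'dd': from fail(1)=0 chase 'd': 0 ⇒ 1;  out=∅∪out(1)=∅
  fail(9) 'ba': from fail(8)=0 chase 'a': 0 ⇒ 0;  out=∅∪out(0)=∅
  fail(12) 'ca': from fail(11)=0 chase 'a': 0 ⇒ 0;  out=∅∪out(0)=∅
  fail(17) 'cd': from fail(11)=0 chase 'd': 0 ⇒ 1;  out=∅∪out(1)=∅
  fail(22) 'db': from fail(1)=0 chase 'b': 0 ⇒ 8;  out=∅∪out(8)=∅
  fail(25) 'cb': from fail(11)=0 chase 'b': 0 ⇒ 8;  out={6}∪out(8)={6}
  fail(3) 'dcb': from fail(2)=11 chase 'b': 11 ⇒ 25;  out={0}∪out(25)={0,6}
  fail(5) 'dda': from fail(4)=1 chase 'a': 1→0 ⇒ 0;  out=∅∪out(0)=∅
  fail(10) 'baa': from fail(9)=0 chase 'a': 0 ⇒ 0;  out={2}∪out(0)={2}
  fail(13) 'cad': from fail(12)=0 chase 'd': 0 ⇒ 1;  out=∅∪out(1)=∅
  fail(18) 'cda': from fail(17)=1 chase 'a': 1→0 ⇒ 0;  out=∅∪out(0)=∅
  fail(23) 'dbc': from fail(22)=8 chase 'c': 8→0 ⇒ 11;  out=∅∪out(11)=∅
  fail(6) 'ddaa': from fail(5)=0 chase 'a': 0 ⇒ 0;  out=∅∪out(0)=∅
  fail(14) 'cadd': from fail(13)=1 chase 'd': 1 ⇒ 4;  out=∅∪out(4)=∅
  fail(19) 'cdac': from fail(18)=0 chase 'c': 0 ⇒ 11;  out=∅∪out(11)=∅
  fail(24) 'dbcb': from fail(23)=11 chase 'b': 11 ⇒ 25;  out={5}∪out(25)={5,6}
  fail(7) 'ddaab': from fail(6)=0 chase 'b': 0 ⇒ 8;  out={1}∪out(8)={1}
  fail(15) 'caddd': from fail(14)=4 chase 'd': 4→1 ⇒ 4;  out=∅∪out(4)=∅
  fail(20) 'cdaca': from fail(19)=11 chase 'a': 11 ⇒ 12;  out=∅∪out(12)=∅
  fail(16) 'cadddc': from fail(15)=4 chase 'c': 4→1 ⇒ 2;  out={3}∪out(2)={3}
  fail(21) 'cdacad': from fail(20)=12 chase 'd': 12 ⇒ 13;  out={4}∪out(13)={4}

Scan:
i=0 'a': node 0→0
i=1 'c': node 0→11
i=2 'a': node 11→12
i=3 'c': node 12→11 (via fail)
i=4 'b': node 11→25  ** P6@[3:4]
i=5 'c': node 25→11 (via fail)
i=6 'd': node 11→17
i=7 'a': node 17→18
i=8 'c': node 18→19
i=9 'a': node 19→20
i=10 'd': node 20→21  ** P4@[5:10]
i=11 'b': node 21→22 (via fail)
i=12 'a': node 22→9 (via fail)
i=13 'b': node 9→8 (via fail)
i=14 'b': node 8→8 (via fail)
i=15 'd': node 8→1 (via fail)
i=16 'c': node 1→2
i=17 'b': node 2→3  ** P0@[15:17],P6@[16:17]
i=18 'a': node 3→9 (via fail)
i=19 'd': node 9→1 (via fail)
i=20 'a': node 1→0 (via fail)
i=21 'd': node 0→1
i=22 'b': node 1→22
i=23 'c': node 22→23
i=24 'b': node 23→24  ** P5@[21:24],P6@[23:24]
i=25 'a': node 24→9 (via fail)
i=26 'b': node 9→8 (via fail)
i=27 'a': node 8→9
i=28 'b': node 9→8 (via fail)
i=29 'd': node 8→1 (via fail)
i=30 'b': node 1→22
i=31 'c': node 22→23
i=32 'b': node 23→24  ** P5@[29:32],P6@[31:32]
i=33 'b': node 24→8 (via fail)
i=34 'd': node 8→1 (via fail)
i=35 'b': node 1→22
i=36 'c': node 22→23
i=37 'b': node 23→24  ** P5@[34:37],P6@[36:37]
i=38 'c': node 24→11 (via fail)
i=39 'a': node 11→12
i=40 'd': node 12→13
i=41 'd': node 13→14
i=42 'd': node 14→15
i=43 'c': node 15→16  ** P3@[38:43]
i=44 'd': node 16→17 (via fail)

All matches (sorted): [[4,6],[10,4],[17,0],[17,6],[24,5],[24,6],[32,5],[32,6],[37,5],[37,6],[43,3]]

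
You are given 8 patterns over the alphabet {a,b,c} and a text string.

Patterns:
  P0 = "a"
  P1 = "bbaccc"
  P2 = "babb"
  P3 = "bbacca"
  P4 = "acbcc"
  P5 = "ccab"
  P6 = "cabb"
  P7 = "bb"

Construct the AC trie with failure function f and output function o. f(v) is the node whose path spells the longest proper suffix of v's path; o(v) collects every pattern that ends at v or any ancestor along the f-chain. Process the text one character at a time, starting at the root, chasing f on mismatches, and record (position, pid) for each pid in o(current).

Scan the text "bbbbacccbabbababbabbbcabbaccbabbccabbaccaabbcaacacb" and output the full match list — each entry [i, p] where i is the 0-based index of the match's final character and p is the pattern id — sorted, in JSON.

Build automaton:
Trie nodes:
  0='ε' goto a→1 b→2 c→16
  1='a' goto c→12  [P0 ends]
  2='b' goto a→8 b→3
  3='bb' goto a→4  [P7 ends]
  4='bba' goto c→5
  5='bbac' goto c→6
  6='bbacc' goto a→11 c→7
  7='bbaccc' goto ·  [P1 ends]
  8='ba' goto b→9
  9='bab' goto b→10
  10='babb' goto ·  [P2 ends]
  11='bbacca' goto ·  [P3 ends]
  12='ac' goto b→13
  13='acb' goto c→14
  14='acbc' goto c→15
  15='acbcc' goto ·  [P4 ends]
  16='c' goto a→20 c→17
  17='cc' goto a→18
  18='cca' goto b→19
  19='ccab' goto ·  [P5 ends]
  20='ca' goto b→21
  21='cab' goto b→22
  22='cabb' goto ·  [P6 ends]

BFS fail/out derivation:
  fail(1) 'a': from fail(0)=0 chase 'a': 0 ⇒ 0;  out={0}∪out(0)={0}
  fail(2) 'b': from fail(0)=0 chase 'b': 0 ⇒ 0;  out=∅∪out(0)=∅
  fail(16) 'c': from fail(0)=0 chase 'c': 0 ⇒ 0;  out=∅∪out(0)=∅
  fail(3) 'bb': from fail(2)=0 chase 'b': 0 ⇒ 2;  out={7}∪out(2)={7}
  fail(8) 'ba': from fail(2)=0 chase 'a': 0 ⇒ 1;  out=∅∪out(1)={0}
  fail(12) 'ac': from fail(1)=0 chase 'c': 0 ⇒ 16;  out=∅∪out(16)=∅
  fail(17) 'cc': from fail(16)=0 chase 'c': 0 ⇒ 16;  out=∅∪out(16)=∅
  fail(20) 'ca': from fail(16)=0 chase 'a': 0 ⇒ 1;  out=∅∪out(1)={0}
  fail(4) 'bba': from fail(3)=2 chase 'a': 2 ⇒ 8;  out=∅∪out(8)={0}
  fail(9) 'bab': from fail(8)=1 chase 'b': 1→0 ⇒ 2;  out=∅∪out(2)=∅
  fail(13) 'acb': from fail(12)=16 chase 'b': 16→0 ⇒ 2;  out=∅∪out(2)=∅
  fail(18) 'cca': from fail(17)=16 chase 'a': 16 ⇒ 20;  out=∅∪out(20)={0}
  fail(21) 'cab': from fail(20)=1 chase 'b': 1→0 ⇒ 2;  out=∅∪out(2)=∅
  fail(5) 'bbac': from fail(4)=8 chase 'c': 8→1 ⇒ 12;  out=∅∪out(12)=∅
  fail(10) 'babb': from fail(9)=2 chase 'b': 2 ⇒ 3;  out={2}∪out(3)={2,7}
  fail(14) 'acbc': from fail(13)=2 chase 'c': 2→0 ⇒ 16;  out=∅∪out(16)=∅
  fail(19) 'ccab': from fail(18)=20 chase 'b': 20 ⇒ 21;  out={5}∪out(21)={5}
  fail(22) 'cabb': from fail(21)=2 chase 'b': 2 ⇒ 3;  out={6}∪out(3)={6,7}
  fail(6) 'bbacc': from fail(5)=12 chase 'c': 12→16 ⇒ 17;  out=∅∪out(17)=∅
  fail(15) 'acbcc': from fail(14)=16 chase 'c': 16 ⇒ 17;  out={4}∪out(17)={4}
  fail(7) 'bbaccc': from fail(6)=17 chase 'c': 17→16 ⇒ 17;  out={1}∪out(17)={1}
  fail(11) 'bbacca': from fail(6)=17 chase 'a': 17 ⇒ 18;  out={3}∪out(18)={0,3}

Text stream:
pos 0 'b': at 2
pos 1 'b': at 3  → match P7@[0:1]
pos 2 'b': at 3 ·f  → match P7@[1:2]
pos 3 'b': at 3 ·f  → match P7@[2:3]
pos 4 'a': at 4  → match P0@[4:4]
pos 5 'c': at 5
pos 6 'c': at 6
pos 7 'c': at 7  → match P1@[2:7]
pos 8 'b': at 2 ·f
pos 9 'a': at 8  → match P0@[9:9]
pos 10 'b': at 9
pos 11 'b': at 10  → match P2@[8:11],P7@[10:11]
pos 12 'a': at 4 ·f  → match P0@[12:12]
pos 13 'b': at 9 ·f
pos 14 'a': at 8 ·f  → match P0@[14:14]
pos 15 'b': at 9
pos 16 'b': at 10  → match P2@[13:16],P7@[15:16]
pos 17 'a': at 4 ·f  → match P0@[17:17]
pos 18 'b': at 9 ·f
pos 19 'b': at 10  → match P2@[16:19],P7@[18:19]
pos 20 'b': at 3 ·f  → match P7@[19:20]
pos 21 'c': at 16 ·f
pos 22 'a': at 20  → match P0@[22:22]
pos 23 'b': at 21
pos 24 'b': at 22  → match P6@[21:24],P7@[23:24]
pos 25 'a': at 4 ·f  → match P0@[25:25]
pos 26 'c': at 5
pos 27 'c': at 6
pos 28 'b': at 2 ·f
pos 29 'a': at 8  → match P0@[29:29]
pos 30 'b': at 9
pos 31 'b': at 10  → match P2@[28:31],P7@[30:31]
pos 32 'c': at 16 ·f
pos 33 'c': at 17
pos 34 'a': at 18  → match P0@[34:34]
pos 35 'b': at 19  → match P5@[32:35]
pos 36 'b': at 22 ·f  → match P6@[33:36],P7@[35:36]
pos 37 'a': at 4 ·f  → match P0@[37:37]
pos 38 'c': at 5
pos 39 'c': at 6
pos 40 'a': at 11  → match P0@[40:40],P3@[35:40]
pos 41 'a': at 1 ·f  → match P0@[41:41]
pos 42 'b': at 2 ·f
pos 43 'b': at 3  → match P7@[42:43]
pos 44 'c': at 16 ·f
pos 45 'a': at 20  → match P0@[45:45]
pos 46 'a': at 1 ·f  → match P0@[46:46]
pos 47 'c': at 12
pos 48 'a': at 20 ·f  → match P0@[48:48]
pos 49 'c': at 12 ·f
pos 50 'b': at 13

Result: [[1,7],[2,7],[3,7],[4,0],[7,1],[9,0],[11,2],[11,7],[12,0],[14,0],[16,2],[16,7],[17,0],[19,2],[19,7],[20,7],[22,0],[24,6],[24,7],[25,0],[29,0],[31,2],[31,7],[34,0],[35,5],[36,6],[36,7],[37,0],[40,0],[40,3],[41,0],[43,7],[45,0],[46,0],[48,0]]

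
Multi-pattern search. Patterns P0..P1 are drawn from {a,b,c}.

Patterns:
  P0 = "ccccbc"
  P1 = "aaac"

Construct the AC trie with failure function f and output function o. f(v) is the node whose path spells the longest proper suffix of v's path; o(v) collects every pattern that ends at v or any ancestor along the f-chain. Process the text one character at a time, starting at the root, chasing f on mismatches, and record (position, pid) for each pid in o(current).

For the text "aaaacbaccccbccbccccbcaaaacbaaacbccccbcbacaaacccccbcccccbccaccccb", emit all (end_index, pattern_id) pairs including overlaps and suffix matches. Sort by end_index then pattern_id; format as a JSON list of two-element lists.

Construct AC machine:
Trie nodes:
  n0 'ε': a→7 c→1
  n1 'c': c→2
  n2 'cc': c→3
  n3 'ccc': c→4
  n4 'cccc': b→5
  n5 'ccccb': c→6
  n6 'ccccbc': ·  [P0 ends]
  n7 'a': a→8
  n8 'aa': a→9
  n9 'aaa': c→10
  n10 'aaac': ·  [P1 ends]

Failure links (BFS by depth):
  n1('c'): parent n0 fail=0; on 'c' 0 → fail=0;  out ∅∪∅=∅
  n7('a'): parent n0 fail=0; on 'a' 0 → fail=0;  out ∅∪∅=∅
  n2('cc'): parent n1 fail=0; on 'c' 0 → fail=1;  out ∅∪∅=∅
  n8('aa'): parent n7 fail=0; on 'a' 0 → fail=7;  out ∅∪∅=∅
  n3('ccc'): parent n2 fail=1; on 'c' 1 → fail=2;  out ∅∪∅=∅
  n9('aaa'): parent n8 fail=7; on 'a' 7 → fail=8;  out ∅∪∅=∅
  n4('cccc'): parent n3 fail=2; on 'c' 2 → fail=3;  out ∅∪∅=∅
  n10('aaac'): parent n9 fail=8; on 'c' 8→7→0 → fail=1;  out {1}∪∅={1}
  n5('ccccb'): parent n4 fail=3; on 'b' 3→2→1→0 → fail=0;  out ∅∪∅=∅
  n6('ccccbc'): parent n5 fail=0; on 'c' 0 → fail=1;  out {0}∪∅={0}

Scan:
[0] read 'a'  n0⇒n7
[1] read 'a'  n7⇒n8
[2] read 'a'  n8⇒n9
[3] read 'a'  n9⇒n9 (fail-walked)
[4] read 'c'  n9⇒n10  emit P1@[1:4]
[5] read 'b'  n10⇒n0 (fail-walked)
[6] read 'a'  n0⇒n7
[7] read 'c'  n7⇒n1 (fail-walked)
[8] read 'c'  n1⇒n2
[9] read 'c'  n2⇒n3
[10] read 'c'  n3⇒n4
[11] read 'b'  n4⇒n5
[12] read 'c'  n5⇒n6  emit P0@[7:12]
[13] read 'c'  n6⇒n2 (fail-walked)
[14] read 'b'  n2⇒n0 (fail-walked)
[15] read 'c'  n0⇒n1
[16] read 'c'  n1⇒n2
[17] read 'c'  n2⇒n3
[18] read 'c'  n3⇒n4
[19] read 'b'  n4⇒n5
[20] read 'c'  n5⇒n6  emit P0@[15:20]
[21] read 'a'  n6⇒n7 (fail-walked)
[22] read 'a'  n7⇒n8
[23] read 'a'  n8⇒n9
[24] read 'a'  n9⇒n9 (fail-walked)
[25] read 'c'  n9⇒n10  emit P1@[22:25]
[26] read 'b'  n10⇒n0 (fail-walked)
[27] read 'a'  n0⇒n7
[28] read 'a'  n7⇒n8
[29] read 'a'  n8⇒n9
[30] read 'c'  n9⇒n10  emit P1@[27:30]
[31] read 'b'  n10⇒n0 (fail-walked)
[32] read 'c'  n0⇒n1
[33] read 'c'  n1⇒n2
[34] read 'c'  n2⇒n3
[35] read 'c'  n3⇒n4
[36] read 'b'  n4⇒n5
[37] read 'c'  n5⇒n6  emit P0@[32:37]
[38] read 'b'  n6⇒n0 (fail-walked)
[39] read 'a'  n0⇒n7
[40] read 'c'  n7⇒n1 (fail-walked)
[41] read 'a'  n1⇒n7 (fail-walked)
[42] read 'a'  n7⇒n8
[43] read 'a'  n8⇒n9
[44] read 'c'  n9⇒n10  emit P1@[41:44]
[45] read 'c'  n10⇒n2 (fail-walked)
[46] read 'c'  n2⇒n3
[47] read 'c'  n3⇒n4
[48] read 'c'  n4⇒n4 (fail-walked)
[49] read 'b'  n4⇒n5
[50] read 'c'  n5⇒n6  emit P0@[45:50]
[51] read 'c'  n6⇒n2 (fail-walked)
[52] read 'c'  n2⇒n3
[53] read 'c'  n3⇒n4
[54] read 'c'  n4⇒n4 (fail-walked)
[55] read 'b'  n4⇒n5
[56] read 'c'  n5⇒n6  emit P0@[51:56]
[57] read 'c'  n6⇒n2 (fail-walked)
[58] read 'a'  n2⇒n7 (fail-walked)
[59] read 'c'  n7⇒n1 (fail-walked)
[60] read 'c'  n1⇒n2
[61] read 'c'  n2⇒n3
[62] read 'c'  n3⇒n4
[63] read 'b'  n4⇒n5

Matches: [[4,1],[12,0],[20,0],[25,1],[30,1],[37,0],[44,1],[50,0],[56,0]]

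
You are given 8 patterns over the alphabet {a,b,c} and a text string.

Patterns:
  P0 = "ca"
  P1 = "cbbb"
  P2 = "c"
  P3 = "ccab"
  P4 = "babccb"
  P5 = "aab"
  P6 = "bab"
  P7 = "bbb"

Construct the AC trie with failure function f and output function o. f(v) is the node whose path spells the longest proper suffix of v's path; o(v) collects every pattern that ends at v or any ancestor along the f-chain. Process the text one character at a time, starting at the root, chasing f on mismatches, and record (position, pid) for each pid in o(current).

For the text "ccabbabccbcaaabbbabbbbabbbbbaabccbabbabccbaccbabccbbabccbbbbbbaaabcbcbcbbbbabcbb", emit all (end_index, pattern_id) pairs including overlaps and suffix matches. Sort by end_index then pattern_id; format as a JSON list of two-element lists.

Build:
Trie nodes:
  n0 'ε': a→15 b→9 c→1
  n1 'c': a→2 b→3 c→6  [P2 ends]
  n2 'ca': ·  [P0 ends]
  n3 'cb': b→4
  n4 'cbb': b→5
  n5 'cbbb': ·  [P1 ends]
  n6 'cc': a→7
  n7 'cca': b→8
  n8 'ccab': ·  [P3 ends]
  n9 'b': a→10 b→18
  n10 'ba': b→11
  n11 'bab': c→12  [P6 ends]
  n12 'babc': c→13
  n13 'babcc': b→14
  n14 'babccb': ·  [P4 ends]
  n15 'a': a→16
  n16 'aa': b→17
  n17 'aab': ·  [P5 ends]
  n18 'bb': b→19
  n19 'bbb': ·  [P7 ends]

Failure links (BFS by depth):
  n1('c'): parent n0 fail=0; on 'c' 0 → fail=0;  out {2}∪∅={2}
  n9('b'): parent n0 fail=0; on 'b' 0 → fail=0;  out ∅∪∅=∅
  n15('a'): parent n0 fail=0; on 'a' 0 → fail=0;  out ∅∪∅=∅
  n2('ca'): parent n1 fail=0; on 'a' 0 → fail=15;  out {0}∪∅={0}
  n3('cb'): parent n1 fail=0; on 'b' 0 → fail=9;  out ∅∪∅=∅
  n6('cc'): parent n1 fail=0; on 'c' 0 → fail=1;  out ∅∪{2}={2}
  n10('ba'): parent n9 fail=0; on 'a' 0 → fail=15;  out ∅∪∅=∅
  n16('aa'): parent n15 fail=0; on 'a' 0 → fail=15;  out ∅∪∅=∅
  n18('bb'): parent n9 fail=0; on 'b' 0 → fail=9;  out ∅∪∅=∅
  n4('cbb'): parent n3 fail=9; on 'b' 9 → fail=18;  out ∅∪∅=∅
  n7('cca'): parent n6 fail=1; on 'a' 1 → fail=2;  out ∅∪{0}={0}
  n11('bab'): parent n10 fail=15; on 'b' 15→0 → fail=9;  out {6}∪∅={6}
  n17('aab'): parent n16 fail=15; on 'b' 15→0 → fail=9;  out {5}∪∅={5}
  n19('bbb'): parent n18 fail=9; on 'b' 9 → fail=18;  out {7}∪∅={7}
  n5('cbbb'): parent n4 fail=18; on 'b' 18 → fail=19;  out {1}∪{7}={1,7}
  n8('ccab'): parent n7 fail=2; on 'b' 2→15→0 → fail=9;  out {3}∪∅={3}
  n12('babc'): parent n11 fail=9; on 'c' 9→0 → fail=1;  out ∅∪{2}={2}
  n13('babcc'): parent n12 fail=1; on 'c' 1 → fail=6;  out ∅∪{2}={2}
  n14('babccb'): parent n13 fail=6; on 'b' 6→1 → fail=3;  out {4}∪∅={4}

Text stream:
[0] read 'c'  n0⇒n1  emit P2@[0:0]
[1] read 'c'  n1⇒n6  emit P2@[1:1]
[2] read 'a'  n6⇒n7  emit P0@[1:2]
[3] read 'b'  n7⇒n8  emit P3@[0:3]
[4] read 'b'  n8⇒n18 (via fail)
[5] read 'a'  n18⇒n10 (via fail)
[6] read 'b'  n10⇒n11  emit P6@[4:6]
[7] read 'c'  n11⇒n12  emit P2@[7:7]
[8] read 'c'  n12⇒n13  emit P2@[8:8]
[9] read 'b'  n13⇒n14  emit P4@[4:9]
[10] read 'c'  n14⇒n1 (via fail)  emit P2@[10:10]
[11] read 'a'  n1⇒n2  emit P0@[10:11]
[12] read 'a'  n2⇒n16 (via fail)
[13] read 'a'  n16⇒n16 (via fail)
[14] read 'b'  n16⇒n17  emit P5@[12:14]
[15] read 'b'  n17⇒n18 (via fail)
[16] read 'b'  n18⇒n19  emit P7@[14:16]
[17] read 'a'  n19⇒n10 (via fail)
[18] read 'b'  n10⇒n11  emit P6@[16:18]
[19] read 'b'  n11⇒n18 (via fail)
[20] read 'b'  n18⇒n19  emit P7@[18:20]
[21] read 'b'  n19⇒n19 (via fail)  emit P7@[19:21]
[22] read 'a'  n19⇒n10 (via fail)
[23] read 'b'  n10⇒n11  emit P6@[21:23]
[24] read 'b'  n11⇒n18 (via fail)
[25] read 'b'  n18⇒n19  emit P7@[23:25]
[26] read 'b'  n19⇒n19 (via fail)  emit P7@[24:26]
[27] read 'b'  n19⇒n19 (via fail)  emit P7@[25:27]
[28] read 'a'  n19⇒n10 (via fail)
[29] read 'a'  n10⇒n16 (via fail)
[30] read 'b'  n16⇒n17  emit P5@[28:30]
[31] read 'c'  n17⇒n1 (via fail)  emit P2@[31:31]
[32] read 'c'  n1⇒n6  emit P2@[32:32]
[33] read 'b'  n6⇒n3 (via fail)
[34] read 'a'  n3⇒n10 (via fail)
[35] read 'b'  n10⇒n11  emit P6@[33:35]
[36] read 'b'  n11⇒n18 (via fail)
[37] read 'a'  n18⇒n10 (via fail)
[38] read 'b'  n10⇒n11  emit P6@[36:38]
[39] read 'c'  n11⇒n12  emit P2@[39:39]
[40] read 'c'  n12⇒n13  emit P2@[40:40]
[41] read 'b'  n13⇒n14  emit P4@[36:41]
[42] read 'a'  n14⇒n10 (via fail)
[43] read 'c'  n10⇒n1 (via fail)  emit P2@[43:43]
[44] read 'c'  n1⇒n6  emit P2@[44:44]
[45] read 'b'  n6⇒n3 (via fail)
[46] read 'a'  n3⇒n10 (via fail)
[47] read 'b'  n10⇒n11  emit P6@[45:47]
[48] read 'c'  n11⇒n12  emit P2@[48:48]
[49] read 'c'  n12⇒n13  emit P2@[49:49]
[50] read 'b'  n13⇒n14  emit P4@[45:50]
[51] read 'b'  n14⇒n4 (via fail)
[52] read 'a'  n4⇒n10 (via fail)
[53] read 'b'  n10⇒n11  emit P6@[51:53]
[54] read 'c'  n11⇒n12  emit P2@[54:54]
[55] read 'c'  n12⇒n13  emit P2@[55:55]
[56] read 'b'  n13⇒n14  emit P4@[51:56]
[57] read 'b'  n14⇒n4 (via fail)
[58] read 'b'  n4⇒n5  emit P1@[55:58],P7@[56:58]
[59] read 'b'  n5⇒n19 (via fail)  emit P7@[57:59]
[60] read 'b'  n19⇒n19 (via fail)  emit P7@[58:60]
[61] read 'b'  n19⇒n19 (via fail)  emit P7@[59:61]
[62] read 'a'  n19⇒n10 (via fail)
[63] read 'a'  n10⇒n16 (via fail)
[64] read 'a'  n16⇒n16 (via fail)
[65] read 'b'  n16⇒n17  emit P5@[63:65]
[66] read 'c'  n17⇒n1 (via fail)  emit P2@[66:66]
[67] read 'b'  n1⇒n3
[68] read 'c'  n3⇒n1 (via fail)  emit P2@[68:68]
[69] read 'b'  n1⇒n3
[70] read 'c'  n3⇒n1 (via fail)  emit P2@[70:70]
[71] read 'b'  n1⇒n3
[72] read 'b'  n3⇒n4
[73] read 'b'  n4⇒n5  emit P1@[70:73],P7@[71:73]
[74] read 'b'  n5⇒n19 (via fail)  emit P7@[72:74]
[75] read 'a'  n19⇒n10 (via fail)
[76] read 'b'  n10⇒n11  emit P6@[74:76]
[77] read 'c'  n11⇒n12  emit P2@[77:77]
[78] read 'b'  n12⇒n3 (via fail)
[79] read 'b'  n3⇒n4

All matches (sorted): [[0,2],[1,2],[2,0],[3,3],[6,6],[7,2],[8,2],[9,4],[10,2],[11,0],[14,5],[16,7],[18,6],[20,7],[21,7],[23,6],[25,7],[26,7],[27,7],[30,5],[31,2],[32,2],[35,6],[38,6],[39,2],[40,2],[41,4],[43,2],[44,2],[47,6],[48,2],[49,2],[50,4],[53,6],[54,2],[55,2],[56,4],[58,1],[58,7],[59,7],[60,7],[61,7],[65,5],[66,2],[68,2],[70,2],[73,1],[73,7],[74,7],[76,6],[77,2]]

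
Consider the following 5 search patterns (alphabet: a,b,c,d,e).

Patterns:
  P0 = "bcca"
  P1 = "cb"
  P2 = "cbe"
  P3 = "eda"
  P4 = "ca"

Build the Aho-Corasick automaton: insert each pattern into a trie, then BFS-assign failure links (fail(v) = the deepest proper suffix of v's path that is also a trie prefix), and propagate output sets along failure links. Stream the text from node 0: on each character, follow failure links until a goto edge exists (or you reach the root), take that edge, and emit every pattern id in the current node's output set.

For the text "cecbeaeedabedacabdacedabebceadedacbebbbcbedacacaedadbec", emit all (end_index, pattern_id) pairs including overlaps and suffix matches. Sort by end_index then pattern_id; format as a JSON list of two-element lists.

Construct AC machine:
Trie nodes:
  0='ε' goto b→1 c→5 e→8
  1='b' goto c→2
  2='bc' goto c→3
  3='bcc' goto a→4
  4='bcca' goto ·  ←P0
  5='c' goto a→11 b→6
  6='cb' goto e→7  ←P1
  7='cbe' goto ·  ←P2
  8='e' goto d→9
  9='ed' goto a→10
  10='eda' goto ·  ←P3
  11='ca' goto ·  ←P4

Failure links (BFS by depth):
  fail(1) 'b': from fail(0)=0 chase 'b': 0 ⇒ 0;  out=∅∪out(0)=∅
  fail(5) 'c': from fail(0)=0 chase 'c': 0 ⇒ 0;  out=∅∪out(0)=∅
  fail(8) 'e': from fail(0)=0 chase 'e': 0 ⇒ 0;  out=∅∪out(0)=∅
  fail(2) 'bc': from fail(1)=0 chase 'c': 0 ⇒ 5;  out=∅∪out(5)=∅
  fail(6) 'cb': from fail(5)=0 chase 'b': 0 ⇒ 1;  out={1}∪out(1)={1}
  fail(9) 'ed': from fail(8)=0 chase 'd': 0 ⇒ 0;  out=∅∪out(0)=∅
  fail(11) 'ca': from fail(5)=0 chase 'a': 0 ⇒ 0;  out={4}∪out(0)={4}
  fail(3) 'bcc': from fail(2)=5 chase 'c': 5→0 ⇒ 5;  out=∅∪out(5)=∅
  fail(7) 'cbe': from fail(6)=1 chase 'e': 1→0 ⇒ 8;  out={2}∪out(8)={2}
  fail(10) 'eda': from fail(9)=0 chase 'a': 0 ⇒ 0;  out={3}∪out(0)={3}
  fail(4) 'bcca': from fail(3)=5 chase 'a': 5 ⇒ 11;  out={0}∪out(11)={0,4}

Run:
pos 0 'c': at 5
pos 1 'e': at 8 (via fail)
pos 2 'c': at 5 (via fail)
pos 3 'b': at 6  ** P1@[2:3]
pos 4 'e': at 7  ** P2@[2:4]
pos 5 'a': at 0 (via fail)
pos 6 'e': at 8
pos 7 'e': at 8 (via fail)
pos 8 'd': at 9
pos 9 'a': at 10  ** P3@[7:9]
pos 10 'b': at 1 (via fail)
pos 11 'e': at 8 (via fail)
pos 12 'd': at 9
pos 13 'a': at 10  ** P3@[11:13]
pos 14 'c': at 5 (via fail)
pos 15 'a': at 11  ** P4@[14:15]
pos 16 'b': at 1 (via fail)
pos 17 'd': at 0 (via fail)
pos 18 'a': at 0
pos 19 'c': at 5
pos 20 'e': at 8 (via fail)
pos 21 'd': at 9
pos 22 'a': at 10  ** P3@[20:22]
pos 23 'b': at 1 (via fail)
pos 24 'e': at 8 (via fail)
pos 25 'b': at 1 (via fail)
pos 26 'c': at 2
pos 27 'e': at 8 (via fail)
pos 28 'a': at 0 (via fail)
pos 29 'd': at 0
pos 30 'e': at 8
pos 31 'd': at 9
pos 32 'a': at 10  ** P3@[30:32]
pos 33 'c': at 5 (via fail)
pos 34 'b': at 6  ** P1@[33:34]
pos 35 'e': at 7  ** P2@[33:35]
pos 36 'b': at 1 (via fail)
pos 37 'b': at 1 (via fail)
pos 38 'b': at 1 (via fail)
pos 39 'c': at 2
pos 40 'b': at 6 (via fail)  ** P1@[39:40]
pos 41 'e': at 7  ** P2@[39:41]
pos 42 'd': at 9 (via fail)
pos 43 'a': at 10  ** P3@[41:43]
pos 44 'c': at 5 (via fail)
pos 45 'a': at 11  ** P4@[44:45]
pos 46 'c': at 5 (via fail)
pos 47 'a': at 11  ** P4@[46:47]
pos 48 'e': at 8 (via fail)
pos 49 'd': at 9
pos 50 'a': at 10  ** P3@[48:50]
pos 51 'd': at 0 (via fail)
pos 52 'b': at 1
pos 53 'e': at 8 (via fail)
pos 54 'c': at 5 (via fail)

All matches (sorted): [[3,1],[4,2],[9,3],[13,3],[15,4],[22,3],[32,3],[34,1],[35,2],[40,1],[41,2],[43,3],[45,4],[47,4],[50,3]]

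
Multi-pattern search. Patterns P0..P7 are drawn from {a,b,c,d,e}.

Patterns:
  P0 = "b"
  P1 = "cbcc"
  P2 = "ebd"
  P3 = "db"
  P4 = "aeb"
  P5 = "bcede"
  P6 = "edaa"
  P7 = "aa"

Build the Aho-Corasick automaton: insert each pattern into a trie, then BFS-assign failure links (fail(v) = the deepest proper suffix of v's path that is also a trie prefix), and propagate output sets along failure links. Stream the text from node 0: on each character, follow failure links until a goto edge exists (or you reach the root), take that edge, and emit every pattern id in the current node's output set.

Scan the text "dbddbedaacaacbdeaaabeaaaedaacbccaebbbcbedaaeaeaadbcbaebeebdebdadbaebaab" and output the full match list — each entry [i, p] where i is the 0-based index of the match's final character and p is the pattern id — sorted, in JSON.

Build automaton:
Trie (insert patterns):
  0='ε' goto a→11 b→1 c→2 d→9 e→6
  1='b' goto c→14  ←P0
  2='c' goto b→3
  3='cb' goto c→4
  4='cbc' goto c→5
  5='cbcc' goto ·  ←P1
  6='e' goto b→7 d→18
  7='eb' goto d→8
  8='ebd' goto ·  ←P2
  9='d' goto b→10
  10='db' goto ·  ←P3
  11='a' goto a→21 e→12
  12='ae' goto b→13
  13='aeb' goto ·  ←P4
  14='bc' goto e→15
  15='bce' goto d→16
  16='bced' goto e→17
  17='bcede' goto ·  ←P5
  18='ed' goto a→19
  19='eda' goto a→20
  20='edaa' goto ·  ←P6
  21='aa' goto ·  ←P7

BFS fail/out derivation:
  fail(1) 'b': from fail(0)=0 chase 'b': 0 ⇒ 0;  out={0}∪out(0)={0}
  fail(2) 'c': from fail(0)=0 chase 'c': 0 ⇒ 0;  out=∅∪out(0)=∅
  fail(6) 'e': from fail(0)=0 chase 'e': 0 ⇒ 0;  out=∅∪out(0)=∅
  fail(9) 'd': from fail(0)=0 chase 'd': 0 ⇒ 0;  out=∅∪out(0)=∅
  fail(11) 'a': from fail(0)=0 chase 'a': 0 ⇒ 0;  out=∅∪out(0)=∅
  fail(3) 'cb': from fail(2)=0 chase 'b': 0 ⇒ 1;  out=∅∪out(1)={0}
  fail(7) 'eb': from fail(6)=0 chase 'b': 0 ⇒ 1;  out=∅∪out(1)={0}
  fail(10) 'db': from fail(9)=0 chase 'b': 0 ⇒ 1;  out={3}∪out(1)={0,3}
  fail(12) 'ae': from fail(11)=0 chase 'e': 0 ⇒ 6;  out=∅∪out(6)=∅
  fail(14) 'bc': from fail(1)=0 chase 'c': 0 ⇒ 2;  out=∅∪out(2)=∅
  fail(18) 'ed': from fail(6)=0 chase 'd': 0 ⇒ 9;  out=∅∪out(9)=∅
  fail(21) 'aa': from fail(11)=0 chase 'a': 0 ⇒ 11;  out={7}∪out(11)={7}
  fail(4) 'cbc': from fail(3)=1 chase 'c': 1 ⇒ 14;  out=∅∪out(14)=∅
  fail(8) 'ebd': from fail(7)=1 chase 'd': 1→0 ⇒ 9;  out={2}∪out(9)={2}
  fail(13) 'aeb': from fail(12)=6 chase 'b': 6 ⇒ 7;  out={4}∪out(7)={0,4}
  fail(15) 'bce': from fail(14)=2 chase 'e': 2→0 ⇒ 6;  out=∅∪out(6)=∅
  fail(19) 'eda': from fail(18)=9 chase 'a': 9→0 ⇒ 11;  out=∅∪out(11)=∅
  fail(5) 'cbcc': from fail(4)=14 chase 'c': 14→2→0 ⇒ 2;  out={1}∪out(2)={1}
  fail(16) 'bced': from fail(15)=6 chase 'd': 6 ⇒ 18;  out=∅∪out(18)=∅
  fail(20) 'edaa': from fail(19)=11 chase 'a': 11 ⇒ 21;  out={6}∪out(21)={6,7}
  fail(17) 'bcede': from fail(16)=18 chase 'e': 18→9→0 ⇒ 6;  out={5}∪out(6)={5}

Scan:
i=0 'd': node 0→9
i=1 'b': node 9→10  → match P0@[1:1],P3@[0:1]
i=2 'd': node 10→9 (via fail)
i=3 'd': node 9→9 (via fail)
i=4 'b': node 9→10  → match P0@[4:4],P3@[3:4]
i=5 'e': node 10→6 (via fail)
i=6 'd': node 6→18
i=7 'a': node 18→19
i=8 'a': node 19→20  → match P6@[5:8],P7@[7:8]
i=9 'c': node 20→2 (via fail)
i=10 'a': node 2→11 (via fail)
i=11 'a': node 11→21  → match P7@[10:11]
i=12 'c': node 21→2 (via fail)
i=13 'b': node 2→3  → match P0@[13:13]
i=14 'd': node 3→9 (via fail)
i=15 'e': node 9→6 (via fail)
i=16 'a': node 6→11 (via fail)
i=17 'a': node 11→21  → match P7@[16:17]
i=18 'a': node 21→21 (via fail)  → match P7@[17:18]
i=19 'b': node 21→1 (via fail)  → match P0@[19:19]
i=20 'e': node 1→6 (via fail)
i=21 'a': node 6→11 (via fail)
i=22 'a': node 11→21  → match P7@[21:22]
i=23 'a': node 21→21 (via fail)  → match P7@[22:23]
i=24 'e': node 21→12 (via fail)
i=25 'd': node 12→18 (via fail)
i=26 'a': node 18→19
i=27 'a': node 19→20  → match P6@[24:27],P7@[26:27]
i=28 'c': node 20→2 (via fail)
i=29 'b': node 2→3  → match P0@[29:29]
i=30 'c': node 3→4
i=31 'c': node 4→5  → match P1@[28:31]
i=32 'a': node 5→11 (via fail)
i=33 'e': node 11→12
i=34 'b': node 12→13  → match P0@[34:34],P4@[32:34]
i=35 'b': node 13→1 (via fail)  → match P0@[35:35]
i=36 'b': node 1→1 (via fail)  → match P0@[36:36]
i=37 'c': node 1→14
i=38 'b': node 14→3 (via fail)  → match P0@[38:38]
i=39 'e': node 3→6 (via fail)
i=40 'd': node 6→18
i=41 'a': node 18→19
i=42 'a': node 19→20  → match P6@[39:42],P7@[41:42]
i=43 'e': node 20→12 (via fail)
i=44 'a': node 12→11 (via fail)
i=45 'e': node 11→12
i=46 'a': node 12→11 (via fail)
i=47 'a': node 11→21  → match P7@[46:47]
i=48 'd': node 21→9 (via fail)
i=49 'b': node 9→10  → match P0@[49:49],P3@[48:49]
i=50 'c': node 10→14 (via fail)
i=51 'b': node 14→3 (via fail)  → match P0@[51:51]
i=52 'a': node 3→11 (via fail)
i=53 'e': node 11→12
i=54 'b': node 12→13  → match P0@[54:54],P4@[52:54]
i=55 'e': node 13→6 (via fail)
i=56 'e': node 6→6 (via fail)
i=57 'b': node 6→7  → match P0@[57:57]
i=58 'd': node 7→8  → match P2@[56:58]
i=59 'e': node 8→6 (via fail)
i=60 'b': node 6→7  → match P0@[60:60]
i=61 'd': node 7→8  → match P2@[59:61]
i=62 'a': node 8→11 (via fail)
i=63 'd': node 11→9 (via fail)
i=64 'b': node 9→10  → match P0@[64:64],P3@[63:64]
i=65 'a': node 10→11 (via fail)
i=66 'e': node 11→12
i=67 'b': node 12→13  → match P0@[67:67],P4@[65:67]
i=68 'a': node 13→11 (via fail)
i=69 'a': node 11→21  → match P7@[68:69]
i=70 'b': node 21→1 (via fail)  → match P0@[70:70]

All matches (sorted): [[1,0],[1,3],[4,0],[4,3],[8,6],[8,7],[11,7],[13,0],[17,7],[18,7],[19,0],[22,7],[23,7],[27,6],[27,7],[29,0],[31,1],[34,0],[34,4],[35,0],[36,0],[38,0],[42,6],[42,7],[47,7],[49,0],[49,3],[51,0],[54,0],[54,4],[57,0],[58,2],[60,0],[61,2],[64,0],[64,3],[67,0],[67,4],[69,7],[70,0]]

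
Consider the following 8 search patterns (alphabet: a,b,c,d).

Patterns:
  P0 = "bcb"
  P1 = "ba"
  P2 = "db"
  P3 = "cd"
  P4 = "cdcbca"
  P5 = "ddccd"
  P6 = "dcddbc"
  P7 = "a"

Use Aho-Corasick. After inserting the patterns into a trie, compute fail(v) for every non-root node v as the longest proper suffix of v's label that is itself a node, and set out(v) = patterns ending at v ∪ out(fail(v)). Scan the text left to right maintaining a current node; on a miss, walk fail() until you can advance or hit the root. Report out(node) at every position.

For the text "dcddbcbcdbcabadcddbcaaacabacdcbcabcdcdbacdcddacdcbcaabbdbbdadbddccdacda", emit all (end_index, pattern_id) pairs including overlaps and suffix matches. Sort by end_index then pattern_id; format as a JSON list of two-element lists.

Build automaton:
Trie nodes:
  n0 'ε': a→22 b→1 c→7 d→5
  n1 'b': a→4 c→2
  n2 'bc': b→3
  n3 'bcb': ·  [P0 ends]
  n4 'ba': ·  [P1 ends]
  n5 'd': b→6 c→17 d→13
  n6 'db': ·  [P2 ends]
  n7 'c': d→8
  n8 'cd': c→9  [P3 ends]
  n9 'cdc': b→10
  n10 'cdcb': c→11
  n11 'cdcbc': a→12
  n12 'cdcbca': ·  [P4 ends]
  n13 'dd': c→14
  n14 'ddc': c→15
  n15 'ddcc': d→16
  n16 'ddccd': ·  [P5 ends]
  n17 'dc': d→18
  n18 'dcd': d→19
  n19 'dcdd': b→20
  n20 'dcddb': c→21
  n21 'dcddbc': ·  [P6 ends]
  n22 'a': ·  [P7 ends]

Failure links (BFS by depth):
  fail(1) 'b': from fail(0)=0 chase 'b': 0 ⇒ 0;  out=∅∪out(0)=∅
  fail(5) 'd': from fail(0)=0 chase 'd': 0 ⇒ 0;  out=∅∪out(0)=∅
  fail(7) 'c': from fail(0)=0 chase 'c': 0 ⇒ 0;  out=∅∪out(0)=∅
  fail(22) 'a': from fail(0)=0 chase 'a': 0 ⇒ 0;  out={7}∪out(0)={7}
  fail(2) 'bc': from fail(1)=0 chase 'c': 0 ⇒ 7;  out=∅∪out(7)=∅
  fail(4) 'ba': from fail(1)=0 chase 'a': 0 ⇒ 22;  out={1}∪out(22)={1,7}
  fail(6) 'db': from fail(5)=0 chase 'b': 0 ⇒ 1;  out={2}∪out(1)={2}
  fail(8) 'cd': from fail(7)=0 chase 'd': 0 ⇒ 5;  out={3}∪out(5)={3}
  fail(13) 'dd': from fail(5)=0 chase 'd': 0 ⇒ 5;  out=∅∪out(5)=∅
  fail(17) 'dc': from fail(5)=0 chase 'c': 0 ⇒ 7;  out=∅∪out(7)=∅
  fail(3) 'bcb': from fail(2)=7 chase 'b': 7→0 ⇒ 1;  out={0}∪out(1)={0}
  fail(9) 'cdc': from fail(8)=5 chase 'c': 5 ⇒ 17;  out=∅∪out(17)=∅
  fail(14) 'ddc': from fail(13)=5 chase 'c': 5 ⇒ 17;  out=∅∪out(17)=∅
  fail(18) 'dcd': from fail(17)=7 chase 'd': 7 ⇒ 8;  out=∅∪out(8)={3}
  fail(10) 'cdcb': from fail(9)=17 chase 'b': 17→7→0 ⇒ 1;  out=∅∪out(1)=∅
  fail(15) 'ddcc': from fail(14)=17 chase 'c': 17→7→0 ⇒ 7;  out=∅∪out(7)=∅
  fail(19) 'dcdd': from fail(18)=8 chase 'd': 8→5 ⇒ 13;  out=∅∪out(13)=∅
  fail(11) 'cdcbc': from fail(10)=1 chase 'c': 1 ⇒ 2;  out=∅∪out(2)=∅
  fail(16) 'ddccd': from fail(15)=7 chase 'd': 7 ⇒ 8;  out={5}∪out(8)={3,5}
  fail(20) 'dcddb': from fail(19)=13 chase 'b': 13→5 ⇒ 6;  out=∅∪out(6)={2}
  fail(12) 'cdcbca': from fail(11)=2 chase 'a': 2→7→0 ⇒ 22;  out={4}∪out(22)={4,7}
  fail(21) 'dcddbc': from fail(20)=6 chase 'c': 6→1 ⇒ 2;  out={6}∪out(2)={6}

Run:
pos 0 'd': at 5
pos 1 'c': at 17
pos 2 'd': at 18  emit P3@[1:2]
pos 3 'd': at 19
pos 4 'b': at 20  emit P2@[3:4]
pos 5 'c': at 21  emit P6@[0:5]
pos 6 'b': at 3 (fail-walked)  emit P0@[4:6]
pos 7 'c': at 2 (fail-walked)
pos 8 'd': at 8 (fail-walked)  emit P3@[7:8]
pos 9 'b': at 6 (fail-walked)  emit P2@[8:9]
pos 10 'c': at 2 (fail-walked)
pos 11 'a': at 22 (fail-walked)  emit P7@[11:11]
pos 12 'b': at 1 (fail-walked)
pos 13 'a': at 4  emit P1@[12:13],P7@[13:13]
pos 14 'd': at 5 (fail-walked)
pos 15 'c': at 17
pos 16 'd': at 18  emit P3@[15:16]
pos 17 'd': at 19
pos 18 'b': at 20  emit P2@[17:18]
pos 19 'c': at 21  emit P6@[14:19]
pos 20 'a': at 22 (fail-walked)  emit P7@[20:20]
pos 21 'a': at 22 (fail-walked)  emit P7@[21:21]
pos 22 'a': at 22 (fail-walked)  emit P7@[22:22]
pos 23 'c': at 7 (fail-walked)
pos 24 'a': at 22 (fail-walked)  emit P7@[24:24]
pos 25 'b': at 1 (fail-walked)
pos 26 'a': at 4  emit P1@[25:26],P7@[26:26]
pos 27 'c': at 7 (fail-walked)
pos 28 'd': at 8  emit P3@[27:28]
pos 29 'c': at 9
pos 30 'b': at 10
pos 31 'c': at 11
pos 32 'a': at 12  emit P4@[27:32],P7@[32:32]
pos 33 'b': at 1 (fail-walked)
pos 34 'c': at 2
pos 35 'd': at 8 (fail-walked)  emit P3@[34:35]
pos 36 'c': at 9
pos 37 'd': at 18 (fail-walked)  emit P3@[36:37]
pos 38 'b': at 6 (fail-walked)  emit P2@[37:38]
pos 39 'a': at 4 (fail-walked)  emit P1@[38:39],P7@[39:39]
pos 40 'c': at 7 (fail-walked)
pos 41 'd': at 8  emit P3@[40:41]
pos 42 'c': at 9
pos 43 'd': at 18 (fail-walked)  emit P3@[42:43]
pos 44 'd': at 19
pos 45 'a': at 22 (fail-walked)  emit P7@[45:45]
pos 46 'c': at 7 (fail-walked)
pos 47 'd': at 8  emit P3@[46:47]
pos 48 'c': at 9
pos 49 'b': at 10
pos 50 'c': at 11
pos 51 'a': at 12  emit P4@[46:51],P7@[51:51]
pos 52 'a': at 22 (fail-walked)  emit P7@[52:52]
pos 53 'b': at 1 (fail-walked)
pos 54 'b': at 1 (fail-walked)
pos 55 'd': at 5 (fail-walked)
pos 56 'b': at 6  emit P2@[55:56]
pos 57 'b': at 1 (fail-walked)
pos 58 'd': at 5 (fail-walked)
pos 59 'a': at 22 (fail-walked)  emit P7@[59:59]
pos 60 'd': at 5 (fail-walked)
pos 61 'b': at 6  emit P2@[60:61]
pos 62 'd': at 5 (fail-walked)
pos 63 'd': at 13
pos 64 'c': at 14
pos 65 'c': at 15
pos 66 'd': at 16  emit P3@[65:66],P5@[62:66]
pos 67 'a': at 22 (fail-walked)  emit P7@[67:67]
pos 68 'c': at 7 (fail-walked)
pos 69 'd': at 8  emit P3@[68:69]
pos 70 'a': at 22 (fail-walked)  emit P7@[70:70]

All matches (sorted): [[2,3],[4,2],[5,6],[6,0],[8,3],[9,2],[11,7],[13,1],[13,7],[16,3],[18,2],[19,6],[20,7],[21,7],[22,7],[24,7],[26,1],[26,7],[28,3],[32,4],[32,7],[35,3],[37,3],[38,2],[39,1],[39,7],[41,3],[43,3],[45,7],[47,3],[51,4],[51,7],[52,7],[56,2],[59,7],[61,2],[66,3],[66,5],[67,7],[69,3],[70,7]]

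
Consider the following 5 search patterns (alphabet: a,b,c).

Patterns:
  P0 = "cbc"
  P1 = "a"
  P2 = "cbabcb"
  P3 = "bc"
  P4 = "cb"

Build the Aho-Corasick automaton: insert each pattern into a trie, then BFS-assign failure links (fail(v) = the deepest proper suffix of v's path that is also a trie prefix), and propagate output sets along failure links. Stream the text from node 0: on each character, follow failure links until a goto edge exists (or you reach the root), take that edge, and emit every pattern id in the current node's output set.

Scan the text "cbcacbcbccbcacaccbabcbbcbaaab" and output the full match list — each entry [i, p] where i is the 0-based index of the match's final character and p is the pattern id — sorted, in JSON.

Build:
Trie (insert patterns):
  0='ε' goto a→4 b→9 c→1
  1='c' goto b→2
  2='cb' goto a→5 c→3  [P4 ends]
  3='cbc' goto ·  [P0 ends]
  4='a' goto ·  [P1 ends]
  5='cba' goto b→6
  6='cbab' goto c→7
  7='cbabc' goto b→8
  8='cbabcb' goto ·  [P2 ends]
  9='b' goto c→10
  10='bc' goto ·  [P3 ends]

BFS fail/out derivation:
  fail(1) 'c': from fail(0)=0 chase 'c': 0 ⇒ 0;  out=∅∪out(0)=∅
  fail(4) 'a': from fail(0)=0 chase 'a': 0 ⇒ 0;  out={1}∪out(0)={1}
  fail(9) 'b': from fail(0)=0 chase 'b': 0 ⇒ 0;  out=∅∪out(0)=∅
  fail(2) 'cb': from fail(1)=0 chase 'b': 0 ⇒ 9;  out={4}∪out(9)={4}
  fail(10) 'bc': from fail(9)=0 chase 'c': 0 ⇒ 1;  out={3}∪out(1)={3}
  fail(3) 'cbc': from fail(2)=9 chase 'c': 9 ⇒ 10;  out={0}∪out(10)={0,3}
  fail(5) 'cba': from fail(2)=9 chase 'a': 9→0 ⇒ 4;  out=∅∪out(4)={1}
  fail(6) 'cbab': from fail(5)=4 chase 'b': 4→0 ⇒ 9;  out=∅∪out(9)=∅
  fail(7) 'cbabc': from fail(6)=9 chase 'c': 9 ⇒ 10;  out=∅∪out(10)={3}
  fail(8) 'cbabcb': from fail(7)=10 chase 'b': 10→1 ⇒ 2;  out={2}∪out(2)={2,4}

Text stream:
i=0 'c': node 0→1
i=1 'b': node 1→2  emit P4@[0:1]
i=2 'c': node 2→3  emit P0@[0:2],P3@[1:2]
i=3 'a': node 3→4 (fail-walked)  emit P1@[3:3]
i=4 'c': node 4→1 (fail-walked)
i=5 'b': node 1→2  emit P4@[4:5]
i=6 'c': node 2→3  emit P0@[4:6],P3@[5:6]
i=7 'b': node 3→2 (fail-walked)  emit P4@[6:7]
i=8 'c': node 2→3  emit P0@[6:8],P3@[7:8]
i=9 'c': node 3→1 (fail-walked)
i=10 'b': node 1→2  emit P4@[9:10]
i=11 'c': node 2→3  emit P0@[9:11],P3@[10:11]
i=12 'a': node 3→4 (fail-walked)  emit P1@[12:12]
i=13 'c': node 4→1 (fail-walked)
i=14 'a': node 1→4 (fail-walked)  emit P1@[14:14]
i=15 'c': node 4→1 (fail-walked)
i=16 'c': node 1→1 (fail-walked)
i=17 'b': node 1→2  emit P4@[16:17]
i=18 'a': node 2→5  emit P1@[18:18]
i=19 'b': node 5→6
i=20 'c': node 6→7  emit P3@[19:20]
i=21 'b': node 7→8  emit P2@[16:21],P4@[20:21]
i=22 'b': node 8→9 (fail-walked)
i=23 'c': node 9→10  emit P3@[22:23]
i=24 'b': node 10→2 (fail-walked)  emit P4@[23:24]
i=25 'a': node 2→5  emit P1@[25:25]
i=26 'a': node 5→4 (fail-walked)  emit P1@[26:26]
i=27 'a': node 4→4 (fail-walked)  emit P1@[27:27]
i=28 'b': node 4→9 (fail-walked)

Result: [[1,4],[2,0],[2,3],[3,1],[5,4],[6,0],[6,3],[7,4],[8,0],[8,3],[10,4],[11,0],[11,3],[12,1],[14,1],[17,4],[18,1],[20,3],[21,2],[21,4],[23,3],[24,4],[25,1],[26,1],[27,1]]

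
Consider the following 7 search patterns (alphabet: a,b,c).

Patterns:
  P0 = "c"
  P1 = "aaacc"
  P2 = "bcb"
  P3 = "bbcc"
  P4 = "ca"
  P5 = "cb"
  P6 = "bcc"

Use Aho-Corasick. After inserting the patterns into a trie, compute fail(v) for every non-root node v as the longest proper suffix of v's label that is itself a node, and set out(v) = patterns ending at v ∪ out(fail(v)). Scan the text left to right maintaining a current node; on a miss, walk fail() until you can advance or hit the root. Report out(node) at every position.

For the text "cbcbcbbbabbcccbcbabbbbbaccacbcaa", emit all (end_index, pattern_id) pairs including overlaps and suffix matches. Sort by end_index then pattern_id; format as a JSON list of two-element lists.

Build:
Trie nodes:
  0='ε' goto a→2 b→7 c→1
  1='c' goto a→13 b→14  ←P0
  2='a' goto a→3
  3='aa' goto a→4
  4='aaa' goto c→5
  5='aaac' goto c→6
  6='aaacc' goto ·  ←P1
  7='b' goto b→10 c→8
  8='bc' goto b→9 c→15
  9='bcb' goto ·  ←P2
  10='bb' goto c→11
  11='bbc' goto c→12
  12='bbcc' goto ·  ←P3
  13='ca' goto ·  ←P4
  14='cb' goto ·  ←P5
  15='bcc' goto ·  ←P6

Failure links (BFS by depth):
  fail(1) 'c': from fail(0)=0 chase 'c': 0 ⇒ 0;  out={0}∪out(0)={0}
  fail(2) 'a': from fail(0)=0 chase 'a': 0 ⇒ 0;  out=∅∪out(0)=∅
  fail(7) 'b': from fail(0)=0 chase 'b': 0 ⇒ 0;  out=∅∪out(0)=∅
  fail(3) 'aa': from fail(2)=0 chase 'a': 0 ⇒ 2;  out=∅∪out(2)=∅
  fail(8) 'bc': from fail(7)=0 chase 'c': 0 ⇒ 1;  out=∅∪out(1)={0}
  fail(10) 'bb': from fail(7)=0 chase 'b': 0 ⇒ 7;  out=∅∪out(7)=∅
  fail(13) 'ca': from fail(1)=0 chase 'a': 0 ⇒ 2;  out={4}∪out(2)={4}
  fail(14) 'cb': from fail(1)=0 chase 'b': 0 ⇒ 7;  out={5}∪out(7)={5}
  fail(4) 'aaa': from fail(3)=2 chase 'a': 2 ⇒ 3;  out=∅∪out(3)=∅
  fail(9) 'bcb': from fail(8)=1 chase 'b': 1 ⇒ 14;  out={2}∪out(14)={2,5}
  fail(11) 'bbc': from fail(10)=7 chase 'c': 7 ⇒ 8;  out=∅∪out(8)={0}
  fail(15) 'bcc': from fail(8)=1 chase 'c': 1→0 ⇒ 1;  out={6}∪out(1)={0,6}
  fail(5) 'aaac': from fail(4)=3 chase 'c': 3→2→0 ⇒ 1;  out=∅∪out(1)={0}
  fail(12) 'bbcc': from fail(11)=8 chase 'c': 8 ⇒ 15;  out={3}∪out(15)={0,3,6}
  fail(6) 'aaacc': from fail(5)=1 chase 'c': 1→0 ⇒ 1;  out={1}∪out(1)={0,1}

Run:
pos 0 'c': at 1  emit P0@[0:0]
pos 1 'b': at 14  emit P5@[0:1]
pos 2 'c': at 8 (fail-walked)  emit P0@[2:2]
pos 3 'b': at 9  emit P2@[1:3],P5@[2:3]
pos 4 'c': at 8 (fail-walked)  emit P0@[4:4]
pos 5 'b': at 9  emit P2@[3:5],P5@[4:5]
pos 6 'b': at 10 (fail-walked)
pos 7 'b': at 10 (fail-walked)
pos 8 'a': at 2 (fail-walked)
pos 9 'b': at 7 (fail-walked)
pos 10 'b': at 10
pos 11 'c': at 11  emit P0@[11:11]
pos 12 'c': at 12  emit P0@[12:12],P3@[9:12],P6@[10:12]
pos 13 'c': at 1 (fail-walked)  emit P0@[13:13]
pos 14 'b': at 14  emit P5@[13:14]
pos 15 'c': at 8 (fail-walked)  emit P0@[15:15]
pos 16 'b': at 9  emit P2@[14:16],P5@[15:16]
pos 17 'a': at 2 (fail-walked)
pos 18 'b': at 7 (fail-walked)
pos 19 'b': at 10
pos 20 'b': at 10 (fail-walked)
pos 21 'b': at 10 (fail-walked)
pos 22 'b': at 10 (fail-walked)
pos 23 'a': at 2 (fail-walked)
pos 24 'c': at 1 (fail-walked)  emit P0@[24:24]
pos 25 'c': at 1 (fail-walked)  emit P0@[25:25]
pos 26 'a': at 13  emit P4@[25:26]
pos 27 'c': at 1 (fail-walked)  emit P0@[27:27]
pos 28 'b': at 14  emit P5@[27:28]
pos 29 'c': at 8 (fail-walked)  emit P0@[29:29]
pos 30 'a': at 13 (fail-walked)  emit P4@[29:30]
pos 31 'a': at 3 (fail-walked)

All matches (sorted): [[0,0],[1,5],[2,0],[3,2],[3,5],[4,0],[5,2],[5,5],[11,0],[12,0],[12,3],[12,6],[13,0],[14,5],[15,0],[16,2],[16,5],[24,0],[25,0],[26,4],[27,0],[28,5],[29,0],[30,4]]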